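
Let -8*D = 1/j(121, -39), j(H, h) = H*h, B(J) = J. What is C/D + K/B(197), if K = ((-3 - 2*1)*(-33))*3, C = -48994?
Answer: -364375432641/197 ≈ -1.8496e+9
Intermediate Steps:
K = 495 (K = ((-3 - 2)*(-33))*3 = -5*(-33)*3 = 165*3 = 495)
D = 1/37752 (D = -1/(8*(121*(-39))) = -⅛/(-4719) = -⅛*(-1/4719) = 1/37752 ≈ 2.6489e-5)
C/D + K/B(197) = -48994/1/37752 + 495/197 = -48994*37752 + 495*(1/197) = -1849621488 + 495/197 = -364375432641/197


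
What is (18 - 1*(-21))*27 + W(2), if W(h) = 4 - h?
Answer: 1055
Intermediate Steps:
(18 - 1*(-21))*27 + W(2) = (18 - 1*(-21))*27 + (4 - 1*2) = (18 + 21)*27 + (4 - 2) = 39*27 + 2 = 1053 + 2 = 1055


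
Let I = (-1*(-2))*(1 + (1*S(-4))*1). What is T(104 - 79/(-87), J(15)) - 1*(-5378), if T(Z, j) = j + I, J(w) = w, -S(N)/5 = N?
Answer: 5435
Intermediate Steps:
S(N) = -5*N
I = 42 (I = (-1*(-2))*(1 + (1*(-5*(-4)))*1) = 2*(1 + (1*20)*1) = 2*(1 + 20*1) = 2*(1 + 20) = 2*21 = 42)
T(Z, j) = 42 + j (T(Z, j) = j + 42 = 42 + j)
T(104 - 79/(-87), J(15)) - 1*(-5378) = (42 + 15) - 1*(-5378) = 57 + 5378 = 5435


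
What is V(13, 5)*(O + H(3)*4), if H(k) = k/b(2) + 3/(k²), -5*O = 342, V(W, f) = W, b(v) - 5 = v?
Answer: -89206/105 ≈ -849.58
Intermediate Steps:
b(v) = 5 + v
O = -342/5 (O = -⅕*342 = -342/5 ≈ -68.400)
H(k) = 3/k² + k/7 (H(k) = k/(5 + 2) + 3/(k²) = k/7 + 3/k² = 3/k² + k/7)
V(13, 5)*(O + H(3)*4) = 13*(-342/5 + (3/3² + (⅐)*3)*4) = 13*(-342/5 + (3*(⅑) + 3/7)*4) = 13*(-342/5 + (⅓ + 3/7)*4) = 13*(-342/5 + (16/21)*4) = 13*(-342/5 + 64/21) = 13*(-6862/105) = -89206/105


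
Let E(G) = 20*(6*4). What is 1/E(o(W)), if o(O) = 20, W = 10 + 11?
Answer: 1/480 ≈ 0.0020833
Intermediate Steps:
W = 21
E(G) = 480 (E(G) = 20*24 = 480)
1/E(o(W)) = 1/480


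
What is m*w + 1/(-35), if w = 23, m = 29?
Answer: 23344/35 ≈ 666.97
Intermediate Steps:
m*w + 1/(-35) = 29*23 + 1/(-35) = 667 - 1/35 = 23344/35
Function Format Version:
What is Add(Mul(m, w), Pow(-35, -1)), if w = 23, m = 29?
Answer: Rational(23344, 35) ≈ 666.97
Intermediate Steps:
Add(Mul(m, w), Pow(-35, -1)) = Add(Mul(29, 23), Pow(-35, -1)) = Add(667, Rational(-1, 35)) = Rational(23344, 35)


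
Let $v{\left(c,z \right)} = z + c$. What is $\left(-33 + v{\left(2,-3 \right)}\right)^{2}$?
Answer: $1156$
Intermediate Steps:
$v{\left(c,z \right)} = c + z$
$\left(-33 + v{\left(2,-3 \right)}\right)^{2} = \left(-33 + \left(2 - 3\right)\right)^{2} = \left(-33 - 1\right)^{2} = \left(-34\right)^{2} = 1156$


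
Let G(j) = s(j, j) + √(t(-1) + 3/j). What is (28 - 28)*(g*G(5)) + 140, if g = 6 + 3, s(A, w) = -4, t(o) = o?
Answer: 140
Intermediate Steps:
G(j) = -4 + √(-1 + 3/j)
g = 9
(28 - 28)*(g*G(5)) + 140 = (28 - 28)*(9*(-4 + √((3 - 1*5)/5))) + 140 = 0*(9*(-4 + √((3 - 5)/5))) + 140 = 0*(9*(-4 + √((⅕)*(-2)))) + 140 = 0*(9*(-4 + √(-⅖))) + 140 = 0*(9*(-4 + I*√10/5)) + 140 = 0*(-36 + 9*I*√10/5) + 140 = 0 + 140 = 140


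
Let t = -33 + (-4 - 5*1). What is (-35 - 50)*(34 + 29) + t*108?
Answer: -9891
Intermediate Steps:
t = -42 (t = -33 + (-4 - 5) = -33 - 9 = -42)
(-35 - 50)*(34 + 29) + t*108 = (-35 - 50)*(34 + 29) - 42*108 = -85*63 - 4536 = -5355 - 4536 = -9891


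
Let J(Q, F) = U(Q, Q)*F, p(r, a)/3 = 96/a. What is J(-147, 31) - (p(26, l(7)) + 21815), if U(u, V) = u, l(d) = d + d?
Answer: -184748/7 ≈ -26393.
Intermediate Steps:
l(d) = 2*d
p(r, a) = 288/a (p(r, a) = 3*(96/a) = 288/a)
J(Q, F) = F*Q (J(Q, F) = Q*F = F*Q)
J(-147, 31) - (p(26, l(7)) + 21815) = 31*(-147) - (288/((2*7)) + 21815) = -4557 - (288/14 + 21815) = -4557 - (288*(1/14) + 21815) = -4557 - (144/7 + 21815) = -4557 - 1*152849/7 = -4557 - 152849/7 = -184748/7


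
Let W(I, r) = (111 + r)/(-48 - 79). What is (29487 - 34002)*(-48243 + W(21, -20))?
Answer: 27663188280/127 ≈ 2.1782e+8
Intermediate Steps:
W(I, r) = -111/127 - r/127 (W(I, r) = (111 + r)/(-127) = (111 + r)*(-1/127) = -111/127 - r/127)
(29487 - 34002)*(-48243 + W(21, -20)) = (29487 - 34002)*(-48243 + (-111/127 - 1/127*(-20))) = -4515*(-48243 + (-111/127 + 20/127)) = -4515*(-48243 - 91/127) = -4515*(-6126952/127) = 27663188280/127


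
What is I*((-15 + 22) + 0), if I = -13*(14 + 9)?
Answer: -2093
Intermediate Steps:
I = -299 (I = -13*23 = -299)
I*((-15 + 22) + 0) = -299*((-15 + 22) + 0) = -299*(7 + 0) = -299*7 = -2093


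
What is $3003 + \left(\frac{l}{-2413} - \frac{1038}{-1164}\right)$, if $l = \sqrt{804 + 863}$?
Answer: $\frac{582755}{194} - \frac{\sqrt{1667}}{2413} \approx 3003.9$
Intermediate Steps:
$l = \sqrt{1667} \approx 40.829$
$3003 + \left(\frac{l}{-2413} - \frac{1038}{-1164}\right) = 3003 + \left(\frac{\sqrt{1667}}{-2413} - \frac{1038}{-1164}\right) = 3003 + \left(\sqrt{1667} \left(- \frac{1}{2413}\right) - - \frac{173}{194}\right) = 3003 + \left(- \frac{\sqrt{1667}}{2413} + \frac{173}{194}\right) = 3003 + \left(\frac{173}{194} - \frac{\sqrt{1667}}{2413}\right) = \frac{582755}{194} - \frac{\sqrt{1667}}{2413}$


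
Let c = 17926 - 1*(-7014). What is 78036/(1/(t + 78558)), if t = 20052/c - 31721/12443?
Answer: 475595053016924904/77582105 ≈ 6.1302e+9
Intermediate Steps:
c = 24940 (c = 17926 + 7014 = 24940)
t = -135403676/77582105 (t = 20052/24940 - 31721/12443 = 20052*(1/24940) - 31721*1/12443 = 5013/6235 - 31721/12443 = -135403676/77582105 ≈ -1.7453)
78036/(1/(t + 78558)) = 78036/(1/(-135403676/77582105 + 78558)) = 78036/(1/(6094559600914/77582105)) = 78036/(77582105/6094559600914) = 78036*(6094559600914/77582105) = 475595053016924904/77582105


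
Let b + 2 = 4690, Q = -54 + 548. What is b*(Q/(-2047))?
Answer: -2315872/2047 ≈ -1131.3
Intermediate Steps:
Q = 494
b = 4688 (b = -2 + 4690 = 4688)
b*(Q/(-2047)) = 4688*(494/(-2047)) = 4688*(494*(-1/2047)) = 4688*(-494/2047) = -2315872/2047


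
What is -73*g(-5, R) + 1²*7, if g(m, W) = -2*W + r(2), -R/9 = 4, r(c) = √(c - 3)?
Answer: -5249 - 73*I ≈ -5249.0 - 73.0*I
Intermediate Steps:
r(c) = √(-3 + c)
R = -36 (R = -9*4 = -36)
g(m, W) = I - 2*W (g(m, W) = -2*W + √(-3 + 2) = -2*W + √(-1) = -2*W + I = I - 2*W)
-73*g(-5, R) + 1²*7 = -73*(I - 2*(-36)) + 1²*7 = -73*(I + 72) + 1*7 = -73*(72 + I) + 7 = (-5256 - 73*I) + 7 = -5249 - 73*I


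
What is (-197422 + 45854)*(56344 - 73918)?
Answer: 2663656032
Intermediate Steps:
(-197422 + 45854)*(56344 - 73918) = -151568*(-17574) = 2663656032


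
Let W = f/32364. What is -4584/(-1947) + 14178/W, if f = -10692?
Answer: -250658014/5841 ≈ -42914.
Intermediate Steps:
W = -297/899 (W = -10692/32364 = -10692*1/32364 = -297/899 ≈ -0.33037)
-4584/(-1947) + 14178/W = -4584/(-1947) + 14178/(-297/899) = -4584*(-1/1947) + 14178*(-899/297) = 1528/649 - 4248674/99 = -250658014/5841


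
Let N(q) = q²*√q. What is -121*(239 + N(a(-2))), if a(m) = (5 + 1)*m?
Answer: -28919 - 34848*I*√3 ≈ -28919.0 - 60359.0*I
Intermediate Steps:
a(m) = 6*m
N(q) = q^(5/2)
-121*(239 + N(a(-2))) = -121*(239 + (6*(-2))^(5/2)) = -121*(239 + (-12)^(5/2)) = -121*(239 + 288*I*√3) = -28919 - 34848*I*√3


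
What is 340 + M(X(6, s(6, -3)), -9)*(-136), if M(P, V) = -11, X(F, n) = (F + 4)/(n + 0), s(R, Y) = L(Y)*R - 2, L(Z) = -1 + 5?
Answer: 1836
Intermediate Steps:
L(Z) = 4
s(R, Y) = -2 + 4*R (s(R, Y) = 4*R - 2 = -2 + 4*R)
X(F, n) = (4 + F)/n
340 + M(X(6, s(6, -3)), -9)*(-136) = 340 - 11*(-136) = 340 + 1496 = 1836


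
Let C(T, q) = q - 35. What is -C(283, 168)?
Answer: -133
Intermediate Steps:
C(T, q) = -35 + q
-C(283, 168) = -(-35 + 168) = -1*133 = -133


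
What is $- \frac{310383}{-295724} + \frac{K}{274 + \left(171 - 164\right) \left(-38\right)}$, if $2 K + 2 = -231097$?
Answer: $- \frac{17084138637}{1182896} \approx -14443.0$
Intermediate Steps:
$K = - \frac{231099}{2}$ ($K = -1 + \frac{1}{2} \left(-231097\right) = -1 - \frac{231097}{2} = - \frac{231099}{2} \approx -1.1555 \cdot 10^{5}$)
$- \frac{310383}{-295724} + \frac{K}{274 + \left(171 - 164\right) \left(-38\right)} = - \frac{310383}{-295724} - \frac{231099}{2 \left(274 + \left(171 - 164\right) \left(-38\right)\right)} = \left(-310383\right) \left(- \frac{1}{295724}\right) - \frac{231099}{2 \left(274 + \left(171 - 164\right) \left(-38\right)\right)} = \frac{310383}{295724} - \frac{231099}{2 \left(274 + 7 \left(-38\right)\right)} = \frac{310383}{295724} - \frac{231099}{2 \left(274 - 266\right)} = \frac{310383}{295724} - \frac{231099}{2 \cdot 8} = \frac{310383}{295724} - \frac{231099}{16} = - \frac{17084138637}{1182896}$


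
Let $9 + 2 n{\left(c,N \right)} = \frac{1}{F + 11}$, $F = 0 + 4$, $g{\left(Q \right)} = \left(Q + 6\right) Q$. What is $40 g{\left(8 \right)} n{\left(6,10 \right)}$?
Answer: $- \frac{60032}{3} \approx -20011.0$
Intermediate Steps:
$g{\left(Q \right)} = Q \left(6 + Q\right)$ ($g{\left(Q \right)} = \left(6 + Q\right) Q = Q \left(6 + Q\right)$)
$F = 4$
$n{\left(c,N \right)} = - \frac{67}{15}$ ($n{\left(c,N \right)} = - \frac{9}{2} + \frac{1}{2 \left(4 + 11\right)} = - \frac{9}{2} + \frac{1}{2 \cdot 15} = - \frac{9}{2} + \frac{1}{2} \cdot \frac{1}{15} = - \frac{9}{2} + \frac{1}{30} = - \frac{67}{15}$)
$40 g{\left(8 \right)} n{\left(6,10 \right)} = 40 \cdot 8 \left(6 + 8\right) \left(- \frac{67}{15}\right) = 40 \cdot 8 \cdot 14 \left(- \frac{67}{15}\right) = 40 \cdot 112 \left(- \frac{67}{15}\right) = 4480 \left(- \frac{67}{15}\right) = - \frac{60032}{3}$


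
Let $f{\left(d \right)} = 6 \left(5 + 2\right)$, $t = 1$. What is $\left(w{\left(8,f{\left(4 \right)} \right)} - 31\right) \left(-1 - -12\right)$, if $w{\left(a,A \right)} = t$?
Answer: $-330$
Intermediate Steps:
$f{\left(d \right)} = 42$ ($f{\left(d \right)} = 6 \cdot 7 = 42$)
$w{\left(a,A \right)} = 1$
$\left(w{\left(8,f{\left(4 \right)} \right)} - 31\right) \left(-1 - -12\right) = \left(1 - 31\right) \left(-1 - -12\right) = - 30 \left(-1 + 12\right) = \left(-30\right) 11 = -330$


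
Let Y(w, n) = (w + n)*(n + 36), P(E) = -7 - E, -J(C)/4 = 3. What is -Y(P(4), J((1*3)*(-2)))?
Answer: 552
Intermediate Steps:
J(C) = -12 (J(C) = -4*3 = -12)
Y(w, n) = (36 + n)*(n + w) (Y(w, n) = (n + w)*(36 + n) = (36 + n)*(n + w))
-Y(P(4), J((1*3)*(-2))) = -((-12)² + 36*(-12) + 36*(-7 - 1*4) - 12*(-7 - 1*4)) = -(144 - 432 + 36*(-7 - 4) - 12*(-7 - 4)) = -(144 - 432 + 36*(-11) - 12*(-11)) = -(144 - 432 - 396 + 132) = -1*(-552) = 552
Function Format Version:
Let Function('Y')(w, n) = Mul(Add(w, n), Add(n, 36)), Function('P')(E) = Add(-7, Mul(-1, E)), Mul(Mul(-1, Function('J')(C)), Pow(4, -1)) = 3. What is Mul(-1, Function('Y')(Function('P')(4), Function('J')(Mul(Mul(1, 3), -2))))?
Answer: 552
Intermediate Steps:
Function('J')(C) = -12 (Function('J')(C) = Mul(-4, 3) = -12)
Function('Y')(w, n) = Mul(Add(36, n), Add(n, w)) (Function('Y')(w, n) = Mul(Add(n, w), Add(36, n)) = Mul(Add(36, n), Add(n, w)))
Mul(-1, Function('Y')(Function('P')(4), Function('J')(Mul(Mul(1, 3), -2)))) = Mul(-1, Add(Pow(-12, 2), Mul(36, -12), Mul(36, Add(-7, Mul(-1, 4))), Mul(-12, Add(-7, Mul(-1, 4))))) = Mul(-1, Add(144, -432, Mul(36, Add(-7, -4)), Mul(-12, Add(-7, -4)))) = Mul(-1, Add(144, -432, Mul(36, -11), Mul(-12, -11))) = Mul(-1, Add(144, -432, -396, 132)) = Mul(-1, -552) = 552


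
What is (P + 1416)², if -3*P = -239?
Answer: 20133169/9 ≈ 2.2370e+6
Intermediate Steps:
P = 239/3 (P = -⅓*(-239) = 239/3 ≈ 79.667)
(P + 1416)² = (239/3 + 1416)² = (4487/3)² = 20133169/9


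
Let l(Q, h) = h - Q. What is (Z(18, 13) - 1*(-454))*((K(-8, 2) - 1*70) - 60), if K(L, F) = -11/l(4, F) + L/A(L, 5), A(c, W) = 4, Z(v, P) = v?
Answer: -59708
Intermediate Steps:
K(L, F) = -11/(-4 + F) + L/4 (K(L, F) = -11/(F - 1*4) + L/4 = -11/(F - 4) + L*(¼) = -11/(-4 + F) + L/4)
(Z(18, 13) - 1*(-454))*((K(-8, 2) - 1*70) - 60) = (18 - 1*(-454))*(((-44 - 8*(-4 + 2))/(4*(-4 + 2)) - 1*70) - 60) = (18 + 454)*(((¼)*(-44 - 8*(-2))/(-2) - 70) - 60) = 472*(((¼)*(-½)*(-44 + 16) - 70) - 60) = 472*(((¼)*(-½)*(-28) - 70) - 60) = 472*((7/2 - 70) - 60) = 472*(-133/2 - 60) = 472*(-253/2) = -59708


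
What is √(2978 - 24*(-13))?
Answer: √3290 ≈ 57.359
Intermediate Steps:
√(2978 - 24*(-13)) = √(2978 + 312) = √3290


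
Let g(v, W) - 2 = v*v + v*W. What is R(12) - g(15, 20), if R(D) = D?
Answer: -515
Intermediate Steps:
g(v, W) = 2 + v² + W*v (g(v, W) = 2 + (v*v + v*W) = 2 + (v² + W*v) = 2 + v² + W*v)
R(12) - g(15, 20) = 12 - (2 + 15² + 20*15) = 12 - (2 + 225 + 300) = 12 - 1*527 = 12 - 527 = -515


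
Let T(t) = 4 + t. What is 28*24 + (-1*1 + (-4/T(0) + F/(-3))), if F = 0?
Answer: 670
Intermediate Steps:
28*24 + (-1*1 + (-4/T(0) + F/(-3))) = 28*24 + (-1*1 + (-4/(4 + 0) + 0/(-3))) = 672 + (-1 + (-4/4 + 0*(-1/3))) = 672 + (-1 + (-4*1/4 + 0)) = 672 + (-1 + (-1 + 0)) = 672 + (-1 - 1) = 672 - 2 = 670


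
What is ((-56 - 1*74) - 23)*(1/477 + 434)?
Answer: -3519323/53 ≈ -66402.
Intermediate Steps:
((-56 - 1*74) - 23)*(1/477 + 434) = ((-56 - 74) - 23)*(1/477 + 434) = (-130 - 23)*(207019/477) = -153*207019/477 = -3519323/53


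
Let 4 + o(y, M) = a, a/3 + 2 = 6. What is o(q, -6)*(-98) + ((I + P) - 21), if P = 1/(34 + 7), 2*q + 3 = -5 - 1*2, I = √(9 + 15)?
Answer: -33004/41 + 2*√6 ≈ -800.08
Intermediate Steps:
I = 2*√6 (I = √24 = 2*√6 ≈ 4.8990)
a = 12 (a = -6 + 3*6 = -6 + 18 = 12)
q = -5 (q = -3/2 + (-5 - 1*2)/2 = -3/2 + (-5 - 2)/2 = -3/2 + (½)*(-7) = -3/2 - 7/2 = -5)
o(y, M) = 8 (o(y, M) = -4 + 12 = 8)
P = 1/41 ≈ 0.024390
o(q, -6)*(-98) + ((I + P) - 21) = 8*(-98) + ((2*√6 + 1/41) - 21) = -784 + ((1/41 + 2*√6) - 21) = -784 + (-860/41 + 2*√6) = -33004/41 + 2*√6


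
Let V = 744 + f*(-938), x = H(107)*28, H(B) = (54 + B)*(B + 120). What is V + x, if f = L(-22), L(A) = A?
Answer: 1044696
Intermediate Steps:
f = -22
H(B) = (54 + B)*(120 + B)
x = 1023316 (x = (6480 + 107² + 174*107)*28 = (6480 + 11449 + 18618)*28 = 36547*28 = 1023316)
V = 21380 (V = 744 - 22*(-938) = 744 + 20636 = 21380)
V + x = 21380 + 1023316 = 1044696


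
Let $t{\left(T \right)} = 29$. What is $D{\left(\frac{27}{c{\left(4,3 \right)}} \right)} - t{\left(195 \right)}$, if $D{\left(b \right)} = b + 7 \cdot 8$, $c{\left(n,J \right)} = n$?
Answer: $\frac{135}{4} \approx 33.75$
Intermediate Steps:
$D{\left(b \right)} = 56 + b$ ($D{\left(b \right)} = b + 56 = 56 + b$)
$D{\left(\frac{27}{c{\left(4,3 \right)}} \right)} - t{\left(195 \right)} = \left(56 + \frac{27}{4}\right) - 29 = \frac{251}{4} - 29 = \frac{135}{4}$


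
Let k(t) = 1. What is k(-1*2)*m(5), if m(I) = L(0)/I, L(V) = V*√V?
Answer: 0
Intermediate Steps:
L(V) = V^(3/2)
m(I) = 0 (m(I) = 0^(3/2)/I = 0/I = 0)
k(-1*2)*m(5) = 1*0 = 0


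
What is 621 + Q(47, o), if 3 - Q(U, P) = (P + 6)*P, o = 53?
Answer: -2503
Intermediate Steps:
Q(U, P) = 3 - P*(6 + P) (Q(U, P) = 3 - (P + 6)*P = 3 - (6 + P)*P = 3 - P*(6 + P))
621 + Q(47, o) = 621 + (3 - 1*53² - 6*53) = 621 + (3 - 1*2809 - 318) = 621 + (3 - 2809 - 318) = 621 - 3124 = -2503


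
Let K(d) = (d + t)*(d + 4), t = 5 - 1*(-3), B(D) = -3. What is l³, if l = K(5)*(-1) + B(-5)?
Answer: -1728000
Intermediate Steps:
t = 8 (t = 5 + 3 = 8)
K(d) = (4 + d)*(8 + d) (K(d) = (d + 8)*(d + 4) = (8 + d)*(4 + d) = (4 + d)*(8 + d))
l = -120 (l = (32 + 5² + 12*5)*(-1) - 3 = (32 + 25 + 60)*(-1) - 3 = 117*(-1) - 3 = -117 - 3 = -120)
l³ = (-120)³ = -1728000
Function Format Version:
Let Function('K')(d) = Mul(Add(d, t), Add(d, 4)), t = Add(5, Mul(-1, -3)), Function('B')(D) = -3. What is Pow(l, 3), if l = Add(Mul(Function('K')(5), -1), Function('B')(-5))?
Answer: -1728000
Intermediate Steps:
t = 8 (t = Add(5, 3) = 8)
Function('K')(d) = Mul(Add(4, d), Add(8, d)) (Function('K')(d) = Mul(Add(d, 8), Add(d, 4)) = Mul(Add(8, d), Add(4, d)) = Mul(Add(4, d), Add(8, d)))
l = -120 (l = Add(Mul(Add(32, Pow(5, 2), Mul(12, 5)), -1), -3) = Add(Mul(Add(32, 25, 60), -1), -3) = Add(Mul(117, -1), -3) = Add(-117, -3) = -120)
Pow(l, 3) = Pow(-120, 3) = -1728000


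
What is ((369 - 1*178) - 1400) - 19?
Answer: -1228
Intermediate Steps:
((369 - 1*178) - 1400) - 19 = ((369 - 178) - 1400) - 19 = (191 - 1400) - 19 = -1209 - 19 = -1228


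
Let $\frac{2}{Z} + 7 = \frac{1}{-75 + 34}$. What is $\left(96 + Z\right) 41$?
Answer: $\frac{565103}{144} \approx 3924.3$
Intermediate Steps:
$Z = - \frac{41}{144}$ ($Z = \frac{2}{-7 + \frac{1}{-75 + 34}} = \frac{2}{-7 + \frac{1}{-41}} = \frac{2}{-7 - \frac{1}{41}} = \frac{2}{- \frac{288}{41}} = 2 \left(- \frac{41}{288}\right) = - \frac{41}{144} \approx -0.28472$)
$\left(96 + Z\right) 41 = \left(96 - \frac{41}{144}\right) 41 = \frac{13783}{144} \cdot 41 = \frac{565103}{144}$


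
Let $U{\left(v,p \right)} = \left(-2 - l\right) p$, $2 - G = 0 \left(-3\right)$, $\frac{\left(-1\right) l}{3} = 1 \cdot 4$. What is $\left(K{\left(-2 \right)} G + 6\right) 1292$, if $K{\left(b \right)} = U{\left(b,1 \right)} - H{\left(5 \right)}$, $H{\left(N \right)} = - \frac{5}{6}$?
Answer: $\frac{107236}{3} \approx 35745.0$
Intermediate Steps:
$l = -12$ ($l = - 3 \cdot 1 \cdot 4 = \left(-3\right) 4 = -12$)
$G = 2$ ($G = 2 - 0 \left(-3\right) = 2 - 0 = 2 + 0 = 2$)
$H{\left(N \right)} = - \frac{5}{6}$ ($H{\left(N \right)} = \left(-5\right) \frac{1}{6} = - \frac{5}{6}$)
$U{\left(v,p \right)} = 10 p$ ($U{\left(v,p \right)} = \left(-2 - -12\right) p = \left(-2 + 12\right) p = 10 p$)
$K{\left(b \right)} = \frac{65}{6}$ ($K{\left(b \right)} = 10 \cdot 1 - - \frac{5}{6} = 10 + \frac{5}{6} = \frac{65}{6}$)
$\left(K{\left(-2 \right)} G + 6\right) 1292 = \left(\frac{65}{6} \cdot 2 + 6\right) 1292 = \left(\frac{65}{3} + 6\right) 1292 = \frac{83}{3} \cdot 1292 = \frac{107236}{3}$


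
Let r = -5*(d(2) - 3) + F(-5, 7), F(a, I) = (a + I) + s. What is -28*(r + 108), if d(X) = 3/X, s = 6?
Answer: -3458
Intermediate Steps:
F(a, I) = 6 + I + a (F(a, I) = (a + I) + 6 = (I + a) + 6 = 6 + I + a)
r = 31/2 (r = -5*(3/2 - 3) + (6 + 7 - 5) = -5*(3*(½) - 3) + 8 = -5*(3/2 - 3) + 8 = -5*(-3/2) + 8 = 15/2 + 8 = 31/2 ≈ 15.500)
-28*(r + 108) = -28*(31/2 + 108) = -28*247/2 = -3458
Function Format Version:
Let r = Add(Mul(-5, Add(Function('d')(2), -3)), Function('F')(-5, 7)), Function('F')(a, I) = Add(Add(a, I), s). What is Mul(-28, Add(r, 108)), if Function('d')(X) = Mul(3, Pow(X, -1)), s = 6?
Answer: -3458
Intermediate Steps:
Function('F')(a, I) = Add(6, I, a) (Function('F')(a, I) = Add(Add(a, I), 6) = Add(Add(I, a), 6) = Add(6, I, a))
r = Rational(31, 2) (r = Add(Mul(-5, Add(Mul(3, Pow(2, -1)), -3)), Add(6, 7, -5)) = Add(Mul(-5, Add(Mul(3, Rational(1, 2)), -3)), 8) = Add(Mul(-5, Add(Rational(3, 2), -3)), 8) = Add(Mul(-5, Rational(-3, 2)), 8) = Add(Rational(15, 2), 8) = Rational(31, 2) ≈ 15.500)
Mul(-28, Add(r, 108)) = Mul(-28, Add(Rational(31, 2), 108)) = Mul(-28, Rational(247, 2)) = -3458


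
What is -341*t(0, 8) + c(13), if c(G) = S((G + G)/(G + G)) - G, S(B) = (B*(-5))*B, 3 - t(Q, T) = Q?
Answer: -1041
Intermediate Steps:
t(Q, T) = 3 - Q
S(B) = -5*B² (S(B) = (-5*B)*B = -5*B²)
c(G) = -5 - G (c(G) = -5*((G + G)/(G + G))² - G = -5*((2*G)/((2*G)))² - G = -5*((2*G)*(1/(2*G)))² - G = -5*1² - G = -5*1 - G = -5 - G)
-341*t(0, 8) + c(13) = -341*(3 - 1*0) + (-5 - 1*13) = -341*(3 + 0) + (-5 - 13) = -341*3 - 18 = -1023 - 18 = -1041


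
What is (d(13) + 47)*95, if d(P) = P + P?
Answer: 6935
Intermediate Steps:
d(P) = 2*P
(d(13) + 47)*95 = (2*13 + 47)*95 = (26 + 47)*95 = 73*95 = 6935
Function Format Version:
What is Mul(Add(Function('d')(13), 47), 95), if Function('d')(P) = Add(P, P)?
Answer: 6935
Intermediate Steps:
Function('d')(P) = Mul(2, P)
Mul(Add(Function('d')(13), 47), 95) = Mul(Add(Mul(2, 13), 47), 95) = Mul(Add(26, 47), 95) = Mul(73, 95) = 6935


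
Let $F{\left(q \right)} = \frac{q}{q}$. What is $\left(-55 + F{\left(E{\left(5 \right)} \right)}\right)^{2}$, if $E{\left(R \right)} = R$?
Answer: $2916$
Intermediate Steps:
$F{\left(q \right)} = 1$
$\left(-55 + F{\left(E{\left(5 \right)} \right)}\right)^{2} = \left(-55 + 1\right)^{2} = \left(-54\right)^{2} = 2916$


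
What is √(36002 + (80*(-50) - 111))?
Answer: √31891 ≈ 178.58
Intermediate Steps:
√(36002 + (80*(-50) - 111)) = √(36002 + (-4000 - 111)) = √(36002 - 4111) = √31891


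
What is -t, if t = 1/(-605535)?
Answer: 1/605535 ≈ 1.6514e-6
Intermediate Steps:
t = -1/605535 ≈ -1.6514e-6
-t = -1*(-1/605535) = 1/605535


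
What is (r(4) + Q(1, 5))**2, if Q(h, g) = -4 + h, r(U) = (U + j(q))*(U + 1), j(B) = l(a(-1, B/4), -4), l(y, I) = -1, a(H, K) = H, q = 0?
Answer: 144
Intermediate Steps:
j(B) = -1
r(U) = (1 + U)*(-1 + U) (r(U) = (U - 1)*(U + 1) = (-1 + U)*(1 + U) = (1 + U)*(-1 + U))
(r(4) + Q(1, 5))**2 = ((-1 + 4**2) + (-4 + 1))**2 = ((-1 + 16) - 3)**2 = (15 - 3)**2 = 12**2 = 144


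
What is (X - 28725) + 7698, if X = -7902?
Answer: -28929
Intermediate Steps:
(X - 28725) + 7698 = (-7902 - 28725) + 7698 = -36627 + 7698 = -28929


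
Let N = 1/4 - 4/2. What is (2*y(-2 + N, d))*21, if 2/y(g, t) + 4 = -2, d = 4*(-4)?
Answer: -14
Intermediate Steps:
N = -7/4 (N = 1*(¼) - 4*½ = ¼ - 2 = -7/4 ≈ -1.7500)
d = -16
y(g, t) = -⅓ (y(g, t) = 2/(-4 - 2) = 2/(-6) = 2*(-⅙) = -⅓)
(2*y(-2 + N, d))*21 = (2*(-⅓))*21 = -⅔*21 = -14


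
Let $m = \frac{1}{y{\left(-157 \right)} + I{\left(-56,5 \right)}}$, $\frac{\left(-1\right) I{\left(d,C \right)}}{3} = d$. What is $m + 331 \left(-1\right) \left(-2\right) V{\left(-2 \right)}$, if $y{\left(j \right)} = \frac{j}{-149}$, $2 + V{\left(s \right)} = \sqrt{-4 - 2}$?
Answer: $- \frac{33350087}{25189} + 662 i \sqrt{6} \approx -1324.0 + 1621.6 i$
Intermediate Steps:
$I{\left(d,C \right)} = - 3 d$
$V{\left(s \right)} = -2 + i \sqrt{6}$ ($V{\left(s \right)} = -2 + \sqrt{-4 - 2} = -2 + \sqrt{-6} = -2 + i \sqrt{6}$)
$y{\left(j \right)} = - \frac{j}{149}$
$m = \frac{149}{25189}$ ($m = \frac{1}{\left(- \frac{1}{149}\right) \left(-157\right) - -168} = \frac{1}{\frac{157}{149} + 168} = \frac{1}{\frac{25189}{149}} = \frac{149}{25189} \approx 0.0059153$)
$m + 331 \left(-1\right) \left(-2\right) V{\left(-2 \right)} = \frac{149}{25189} + 331 \left(-1\right) \left(-2\right) \left(-2 + i \sqrt{6}\right) = \frac{149}{25189} + 331 \cdot 2 \left(-2 + i \sqrt{6}\right) = \frac{149}{25189} + 331 \left(-4 + 2 i \sqrt{6}\right) = \frac{149}{25189} - \left(1324 - 662 i \sqrt{6}\right) = - \frac{33350087}{25189} + 662 i \sqrt{6}$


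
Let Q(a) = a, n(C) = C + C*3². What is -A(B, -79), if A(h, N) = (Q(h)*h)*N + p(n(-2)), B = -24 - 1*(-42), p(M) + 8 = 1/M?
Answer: 512081/20 ≈ 25604.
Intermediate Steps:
n(C) = 10*C (n(C) = C + C*9 = C + 9*C = 10*C)
p(M) = -8 + 1/M
B = 18 (B = -24 + 42 = 18)
A(h, N) = -161/20 + N*h² (A(h, N) = (h*h)*N + (-8 + 1/(10*(-2))) = h²*N + (-8 + 1/(-20)) = N*h² + (-8 - 1/20) = N*h² - 161/20 = -161/20 + N*h²)
-A(B, -79) = -(-161/20 - 79*18²) = -(-161/20 - 79*324) = -(-161/20 - 25596) = -1*(-512081/20) = 512081/20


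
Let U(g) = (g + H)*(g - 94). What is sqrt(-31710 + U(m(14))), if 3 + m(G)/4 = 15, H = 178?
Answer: I*sqrt(42106) ≈ 205.2*I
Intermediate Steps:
m(G) = 48 (m(G) = -12 + 4*15 = -12 + 60 = 48)
U(g) = (-94 + g)*(178 + g) (U(g) = (g + 178)*(g - 94) = (178 + g)*(-94 + g) = (-94 + g)*(178 + g))
sqrt(-31710 + U(m(14))) = sqrt(-31710 + (-16732 + 48**2 + 84*48)) = sqrt(-31710 + (-16732 + 2304 + 4032)) = sqrt(-31710 - 10396) = sqrt(-42106) = I*sqrt(42106)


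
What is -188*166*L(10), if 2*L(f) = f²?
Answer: -1560400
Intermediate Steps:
L(f) = f²/2
-188*166*L(10) = -188*166*(½)*10² = -31208*(½)*100 = -31208*50 = -1*1560400 = -1560400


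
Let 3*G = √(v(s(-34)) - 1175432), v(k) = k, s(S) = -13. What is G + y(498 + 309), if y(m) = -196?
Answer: -196 + I*√130605 ≈ -196.0 + 361.39*I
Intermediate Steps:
G = I*√130605 (G = √(-13 - 1175432)/3 = √(-1175445)/3 = (3*I*√130605)/3 = I*√130605 ≈ 361.39*I)
G + y(498 + 309) = I*√130605 - 196 = -196 + I*√130605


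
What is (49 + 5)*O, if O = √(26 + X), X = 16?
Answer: 54*√42 ≈ 349.96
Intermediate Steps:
O = √42 (O = √(26 + 16) = √42 ≈ 6.4807)
(49 + 5)*O = (49 + 5)*√42 = 54*√42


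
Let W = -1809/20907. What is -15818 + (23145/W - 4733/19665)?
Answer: -373276450526/1317555 ≈ -2.8331e+5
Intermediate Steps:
W = -201/2323 (W = -1809*1/20907 = -201/2323 ≈ -0.086526)
-15818 + (23145/W - 4733/19665) = -15818 + (23145/(-201/2323) - 4733/19665) = -15818 + (23145*(-2323/201) - 4733*1/19665) = -15818 + (-17921945/67 - 4733/19665) = -15818 - 352435365536/1317555 = -373276450526/1317555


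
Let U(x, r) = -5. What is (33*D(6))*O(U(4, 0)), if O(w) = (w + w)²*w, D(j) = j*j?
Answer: -594000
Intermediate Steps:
D(j) = j²
O(w) = 4*w³ (O(w) = (2*w)²*w = (4*w²)*w = 4*w³)
(33*D(6))*O(U(4, 0)) = (33*6²)*(4*(-5)³) = (33*36)*(4*(-125)) = 1188*(-500) = -594000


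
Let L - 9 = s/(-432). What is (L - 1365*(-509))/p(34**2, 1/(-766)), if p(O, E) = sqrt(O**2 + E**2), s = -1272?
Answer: 4789930135*sqrt(784103166017)/7056928494153 ≈ 601.04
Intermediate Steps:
L = 215/18 (L = 9 - 1272/(-432) = 9 - 1272*(-1/432) = 9 + 53/18 = 215/18 ≈ 11.944)
p(O, E) = sqrt(E**2 + O**2)
(L - 1365*(-509))/p(34**2, 1/(-766)) = (215/18 - 1365*(-509))/(sqrt((1/(-766))**2 + (34**2)**2)) = (215/18 + 694785)/(sqrt((-1/766)**2 + 1156**2)) = 12506345/(18*(sqrt(1/586756 + 1336336))) = 12506345/(18*(sqrt(784103166017/586756))) = 12506345/(18*((sqrt(784103166017)/766))) = 12506345*(766*sqrt(784103166017)/784103166017)/18 = 4789930135*sqrt(784103166017)/7056928494153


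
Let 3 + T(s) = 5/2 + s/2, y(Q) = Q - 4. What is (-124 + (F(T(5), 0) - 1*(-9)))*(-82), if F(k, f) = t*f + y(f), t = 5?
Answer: 9758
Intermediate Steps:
y(Q) = -4 + Q
T(s) = -½ + s/2 (T(s) = -3 + (5/2 + s/2) = -½ + s/2)
F(k, f) = -4 + 6*f (F(k, f) = 5*f + (-4 + f) = -4 + 6*f)
(-124 + (F(T(5), 0) - 1*(-9)))*(-82) = (-124 + ((-4 + 6*0) - 1*(-9)))*(-82) = (-124 + ((-4 + 0) + 9))*(-82) = (-124 + (-4 + 9))*(-82) = (-124 + 5)*(-82) = -119*(-82) = 9758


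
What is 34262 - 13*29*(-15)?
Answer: 39917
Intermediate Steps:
34262 - 13*29*(-15) = 34262 - 377*(-15) = 34262 - 1*(-5655) = 34262 + 5655 = 39917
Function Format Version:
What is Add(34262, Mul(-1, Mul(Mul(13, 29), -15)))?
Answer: 39917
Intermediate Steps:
Add(34262, Mul(-1, Mul(Mul(13, 29), -15))) = Add(34262, Mul(-1, Mul(377, -15))) = Add(34262, Mul(-1, -5655)) = Add(34262, 5655) = 39917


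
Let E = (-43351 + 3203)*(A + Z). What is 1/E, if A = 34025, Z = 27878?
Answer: -1/2485281644 ≈ -4.0237e-10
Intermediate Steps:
E = -2485281644 (E = (-43351 + 3203)*(34025 + 27878) = -40148*61903 = -2485281644)
1/E = 1/(-2485281644) = -1/2485281644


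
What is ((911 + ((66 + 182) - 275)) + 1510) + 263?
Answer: 2657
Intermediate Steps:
((911 + ((66 + 182) - 275)) + 1510) + 263 = ((911 + (248 - 275)) + 1510) + 263 = ((911 - 27) + 1510) + 263 = (884 + 1510) + 263 = 2394 + 263 = 2657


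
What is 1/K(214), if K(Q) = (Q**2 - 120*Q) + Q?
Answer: 1/20330 ≈ 4.9188e-5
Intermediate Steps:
K(Q) = Q**2 - 119*Q
1/K(214) = 1/(214*(-119 + 214)) = 1/(214*95) = 1/20330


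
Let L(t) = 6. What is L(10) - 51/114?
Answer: 211/38 ≈ 5.5526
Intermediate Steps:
L(10) - 51/114 = 6 - 51/114 = 6 - 51*1/114 = 6 - 17/38 = 211/38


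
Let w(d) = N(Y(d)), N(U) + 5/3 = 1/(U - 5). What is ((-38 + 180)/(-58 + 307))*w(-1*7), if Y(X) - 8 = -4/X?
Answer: -14768/18675 ≈ -0.79079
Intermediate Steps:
Y(X) = 8 - 4/X
N(U) = -5/3 + 1/(-5 + U) (N(U) = -5/3 + 1/(U - 5) = -5/3 + 1/(-5 + U))
w(d) = (-12 + 20/d)/(3*(3 - 4/d)) (w(d) = (28 - 5*(8 - 4/d))/(3*(-5 + (8 - 4/d))) = (28 + (-40 + 20/d))/(3*(3 - 4/d)) = (-12 + 20/d)/(3*(3 - 4/d)))
((-38 + 180)/(-58 + 307))*w(-1*7) = ((-38 + 180)/(-58 + 307))*(4*(5 - (-3)*7)/(3*(-4 + 3*(-1*7)))) = (142/249)*(4*(5 - 3*(-7))/(3*(-4 + 3*(-7)))) = (142*(1/249))*(4*(5 + 21)/(3*(-4 - 21))) = 142*((4/3)*26/(-25))/249 = 142*((4/3)*(-1/25)*26)/249 = (142/249)*(-104/75) = -14768/18675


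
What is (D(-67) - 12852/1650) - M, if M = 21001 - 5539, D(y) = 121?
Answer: -4220917/275 ≈ -15349.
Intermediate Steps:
M = 15462
(D(-67) - 12852/1650) - M = (121 - 12852/1650) - 1*15462 = (121 - 12852*1/1650) - 15462 = (121 - 2142/275) - 15462 = 31133/275 - 15462 = -4220917/275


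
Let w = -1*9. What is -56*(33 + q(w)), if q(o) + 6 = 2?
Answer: -1624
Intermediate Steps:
w = -9
q(o) = -4 (q(o) = -6 + 2 = -4)
-56*(33 + q(w)) = -56*(33 - 4) = -56*29 = -1624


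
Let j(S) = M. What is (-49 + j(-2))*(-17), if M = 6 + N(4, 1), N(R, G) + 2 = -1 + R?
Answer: 714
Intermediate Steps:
N(R, G) = -3 + R (N(R, G) = -2 + (-1 + R) = -3 + R)
M = 7 (M = 6 + (-3 + 4) = 6 + 1 = 7)
j(S) = 7
(-49 + j(-2))*(-17) = (-49 + 7)*(-17) = -42*(-17) = 714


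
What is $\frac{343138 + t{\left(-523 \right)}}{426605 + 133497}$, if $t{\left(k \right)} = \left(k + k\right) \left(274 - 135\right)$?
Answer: $\frac{98872}{280051} \approx 0.35305$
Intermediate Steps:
$t{\left(k \right)} = 278 k$ ($t{\left(k \right)} = 2 k 139 = 278 k$)
$\frac{343138 + t{\left(-523 \right)}}{426605 + 133497} = \frac{343138 + 278 \left(-523\right)}{426605 + 133497} = \frac{343138 - 145394}{560102} = 197744 \cdot \frac{1}{560102} = \frac{98872}{280051}$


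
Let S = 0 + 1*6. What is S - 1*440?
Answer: -434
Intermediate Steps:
S = 6 (S = 0 + 6 = 6)
S - 1*440 = 6 - 1*440 = 6 - 440 = -434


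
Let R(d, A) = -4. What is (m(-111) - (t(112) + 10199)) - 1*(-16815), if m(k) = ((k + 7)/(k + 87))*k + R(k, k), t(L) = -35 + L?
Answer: 6054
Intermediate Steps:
m(k) = -4 + k*(7 + k)/(87 + k) (m(k) = ((k + 7)/(k + 87))*k - 4 = ((7 + k)/(87 + k))*k - 4 = k*(7 + k)/(87 + k) - 4 = -4 + k*(7 + k)/(87 + k))
(m(-111) - (t(112) + 10199)) - 1*(-16815) = ((-348 + (-111)² + 3*(-111))/(87 - 111) - ((-35 + 112) + 10199)) - 1*(-16815) = ((-348 + 12321 - 333)/(-24) - (77 + 10199)) + 16815 = (-1/24*11640 - 1*10276) + 16815 = (-485 - 10276) + 16815 = -10761 + 16815 = 6054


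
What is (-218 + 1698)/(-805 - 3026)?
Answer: -1480/3831 ≈ -0.38632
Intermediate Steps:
(-218 + 1698)/(-805 - 3026) = 1480/(-3831) = 1480*(-1/3831) = -1480/3831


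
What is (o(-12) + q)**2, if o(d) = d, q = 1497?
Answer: 2205225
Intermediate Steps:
(o(-12) + q)**2 = (-12 + 1497)**2 = 1485**2 = 2205225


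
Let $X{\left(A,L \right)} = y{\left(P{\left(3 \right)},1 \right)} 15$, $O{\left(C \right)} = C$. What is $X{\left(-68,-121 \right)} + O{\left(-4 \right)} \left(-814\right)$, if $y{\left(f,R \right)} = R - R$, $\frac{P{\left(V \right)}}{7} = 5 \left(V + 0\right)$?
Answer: $3256$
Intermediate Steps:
$P{\left(V \right)} = 35 V$ ($P{\left(V \right)} = 7 \cdot 5 \left(V + 0\right) = 7 \cdot 5 V = 35 V$)
$y{\left(f,R \right)} = 0$
$X{\left(A,L \right)} = 0$ ($X{\left(A,L \right)} = 0 \cdot 15 = 0$)
$X{\left(-68,-121 \right)} + O{\left(-4 \right)} \left(-814\right) = 0 - -3256 = 0 + 3256 = 3256$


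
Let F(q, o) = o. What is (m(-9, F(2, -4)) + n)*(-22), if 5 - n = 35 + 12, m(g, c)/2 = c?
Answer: 1100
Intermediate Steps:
m(g, c) = 2*c
n = -42 (n = 5 - (35 + 12) = 5 - 1*47 = 5 - 47 = -42)
(m(-9, F(2, -4)) + n)*(-22) = (2*(-4) - 42)*(-22) = (-8 - 42)*(-22) = -50*(-22) = 1100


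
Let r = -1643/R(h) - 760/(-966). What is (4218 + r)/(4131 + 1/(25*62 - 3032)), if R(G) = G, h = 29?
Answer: 28799694638/28584276329 ≈ 1.0075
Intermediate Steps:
r = -782549/14007 (r = -1643/29 - 760/(-966) = -1643*1/29 - 760*(-1/966) = -1643/29 + 380/483 = -782549/14007 ≈ -55.868)
(4218 + r)/(4131 + 1/(25*62 - 3032)) = (4218 - 782549/14007)/(4131 + 1/(25*62 - 3032)) = 58298977/(14007*(4131 + 1/(1550 - 3032))) = 58298977/(14007*(4131 + 1/(-1482))) = 58298977/(14007*(4131 - 1/1482)) = 58298977/(14007*(6122141/1482)) = (58298977/14007)*(1482/6122141) = 28799694638/28584276329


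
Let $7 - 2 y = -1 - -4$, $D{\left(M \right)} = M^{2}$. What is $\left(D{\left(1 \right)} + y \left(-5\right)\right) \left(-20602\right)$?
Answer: $185418$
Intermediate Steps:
$y = 2$ ($y = \frac{7}{2} - \frac{-1 - -4}{2} = \frac{7}{2} - \frac{-1 + 4}{2} = \frac{7}{2} - \frac{3}{2} = 2$)
$\left(D{\left(1 \right)} + y \left(-5\right)\right) \left(-20602\right) = \left(1^{2} + 2 \left(-5\right)\right) \left(-20602\right) = \left(1 - 10\right) \left(-20602\right) = \left(-9\right) \left(-20602\right) = 185418$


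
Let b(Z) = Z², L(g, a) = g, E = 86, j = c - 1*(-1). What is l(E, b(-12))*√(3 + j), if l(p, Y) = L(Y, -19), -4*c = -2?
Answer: 216*√2 ≈ 305.47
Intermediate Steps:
c = ½ (c = -¼*(-2) = ½ ≈ 0.50000)
j = 3/2 (j = ½ - 1*(-1) = ½ + 1 = 3/2 ≈ 1.5000)
l(p, Y) = Y
l(E, b(-12))*√(3 + j) = (-12)²*√(3 + 3/2) = 144*√(9/2) = 144*(3*√2/2) = 216*√2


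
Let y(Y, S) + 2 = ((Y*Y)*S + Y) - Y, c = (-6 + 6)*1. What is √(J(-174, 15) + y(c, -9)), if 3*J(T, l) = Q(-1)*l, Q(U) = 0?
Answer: I*√2 ≈ 1.4142*I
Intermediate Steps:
c = 0 (c = 0*1 = 0)
y(Y, S) = -2 + S*Y² (y(Y, S) = -2 + (((Y*Y)*S + Y) - Y) = -2 + ((Y²*S + Y) - Y) = -2 + ((S*Y² + Y) - Y) = -2 + ((Y + S*Y²) - Y) = -2 + S*Y²)
J(T, l) = 0 (J(T, l) = (0*l)/3 = (⅓)*0 = 0)
√(J(-174, 15) + y(c, -9)) = √(0 + (-2 - 9*0²)) = √(0 + (-2 - 9*0)) = √(0 + (-2 + 0)) = √(0 - 2) = √(-2) = I*√2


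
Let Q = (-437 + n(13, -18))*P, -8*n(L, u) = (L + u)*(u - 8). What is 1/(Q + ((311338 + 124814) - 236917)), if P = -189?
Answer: 4/1139597 ≈ 3.5100e-6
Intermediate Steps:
n(L, u) = -(-8 + u)*(L + u)/8 (n(L, u) = -(L + u)*(u - 8)/8 = -(L + u)*(-8 + u)/8 = -(-8 + u)*(L + u)/8)
Q = 342657/4 (Q = (-437 + (13 - 18 - ⅛*(-18)² - ⅛*13*(-18)))*(-189) = (-437 + (13 - 18 - ⅛*324 + 117/4))*(-189) = (-437 + (13 - 18 - 81/2 + 117/4))*(-189) = (-437 - 65/4)*(-189) = -1813/4*(-189) = 342657/4 ≈ 85664.)
1/(Q + ((311338 + 124814) - 236917)) = 1/(342657/4 + ((311338 + 124814) - 236917)) = 1/(342657/4 + (436152 - 236917)) = 1/(342657/4 + 199235) = 1/(1139597/4) = 4/1139597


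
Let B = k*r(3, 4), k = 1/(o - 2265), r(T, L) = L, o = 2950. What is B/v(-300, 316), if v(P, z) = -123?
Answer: -4/84255 ≈ -4.7475e-5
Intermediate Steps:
k = 1/685 (k = 1/(2950 - 2265) = 1/685 ≈ 0.0014599)
B = 4/685 (B = (1/685)*4 = 4/685 ≈ 0.0058394)
B/v(-300, 316) = (4/685)/(-123) = (4/685)*(-1/123) = -4/84255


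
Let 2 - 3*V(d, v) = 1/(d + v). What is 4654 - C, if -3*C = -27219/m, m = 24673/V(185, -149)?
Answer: 12400795153/2664684 ≈ 4653.8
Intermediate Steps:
V(d, v) = 2/3 - 1/(3*(d + v))
m = 2664684/71 (m = 24673/(((-1 + 2*185 + 2*(-149))/(3*(185 - 149)))) = 24673/(((1/3)*(-1 + 370 - 298)/36)) = 24673/(((1/3)*(1/36)*71)) = 24673/(71/108) = 24673*(108/71) = 2664684/71 ≈ 37531.)
C = 644183/2664684 (C = -(-9073)/2664684/71 = -(-9073)*71/2664684 = -1/3*(-644183/888228) = 644183/2664684 ≈ 0.24175)
4654 - C = 4654 - 1*644183/2664684 = 4654 - 644183/2664684 = 12400795153/2664684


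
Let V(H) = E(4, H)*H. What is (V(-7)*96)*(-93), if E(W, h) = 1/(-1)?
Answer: -62496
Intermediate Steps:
E(W, h) = -1
V(H) = -H
(V(-7)*96)*(-93) = (-1*(-7)*96)*(-93) = (7*96)*(-93) = 672*(-93) = -62496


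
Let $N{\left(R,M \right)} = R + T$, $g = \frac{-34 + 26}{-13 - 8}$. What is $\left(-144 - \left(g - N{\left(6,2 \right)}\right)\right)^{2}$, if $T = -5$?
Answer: $\frac{9066121}{441} \approx 20558.0$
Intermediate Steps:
$g = \frac{8}{21}$ ($g = - \frac{8}{-21} = \left(-8\right) \left(- \frac{1}{21}\right) = \frac{8}{21} \approx 0.38095$)
$N{\left(R,M \right)} = -5 + R$ ($N{\left(R,M \right)} = R - 5 = -5 + R$)
$\left(-144 - \left(g - N{\left(6,2 \right)}\right)\right)^{2} = \left(-144 + \left(\left(-5 + 6\right) - \frac{8}{21}\right)\right)^{2} = \left(-144 + \left(1 - \frac{8}{21}\right)\right)^{2} = \left(-144 + \frac{13}{21}\right)^{2} = \left(- \frac{3011}{21}\right)^{2} = \frac{9066121}{441}$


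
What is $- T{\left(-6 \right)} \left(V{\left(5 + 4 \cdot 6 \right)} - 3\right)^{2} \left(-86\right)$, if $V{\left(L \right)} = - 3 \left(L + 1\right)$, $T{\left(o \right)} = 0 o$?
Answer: $0$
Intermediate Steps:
$T{\left(o \right)} = 0$
$V{\left(L \right)} = -3 - 3 L$ ($V{\left(L \right)} = - 3 \left(1 + L\right) = -3 - 3 L$)
$- T{\left(-6 \right)} \left(V{\left(5 + 4 \cdot 6 \right)} - 3\right)^{2} \left(-86\right) = - 0 \left(\left(-3 - 3 \left(5 + 4 \cdot 6\right)\right) - 3\right)^{2} \left(-86\right) = - 0 \left(\left(-3 - 3 \left(5 + 24\right)\right) - 3\right)^{2} \left(-86\right) = - 0 \left(\left(-3 - 87\right) - 3\right)^{2} \left(-86\right) = - 0 \left(-90 - 3\right)^{2} \left(-86\right) = - 0 \left(-93\right)^{2} \left(-86\right) = - 0 \cdot 8649 \left(-86\right) = - 0 \left(-86\right) = \left(-1\right) 0 = 0$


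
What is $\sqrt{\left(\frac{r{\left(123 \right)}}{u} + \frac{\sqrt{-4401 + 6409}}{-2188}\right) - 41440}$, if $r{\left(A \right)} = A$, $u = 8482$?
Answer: $\frac{\sqrt{-892053257933270266 - 19676772614 \sqrt{502}}}{4639654} \approx 203.57 i$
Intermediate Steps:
$\sqrt{\left(\frac{r{\left(123 \right)}}{u} + \frac{\sqrt{-4401 + 6409}}{-2188}\right) - 41440} = \sqrt{\left(\frac{123}{8482} + \frac{\sqrt{-4401 + 6409}}{-2188}\right) - 41440} = \sqrt{\left(123 \cdot \frac{1}{8482} + \sqrt{2008} \left(- \frac{1}{2188}\right)\right) - 41440} = \sqrt{\left(\frac{123}{8482} + 2 \sqrt{502} \left(- \frac{1}{2188}\right)\right) - 41440} = \sqrt{\left(\frac{123}{8482} - \frac{\sqrt{502}}{1094}\right) - 41440} = \sqrt{- \frac{351493957}{8482} - \frac{\sqrt{502}}{1094}}$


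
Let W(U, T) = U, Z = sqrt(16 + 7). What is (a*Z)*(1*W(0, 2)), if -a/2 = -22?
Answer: 0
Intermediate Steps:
Z = sqrt(23) ≈ 4.7958
a = 44 (a = -2*(-22) = 44)
(a*Z)*(1*W(0, 2)) = (44*sqrt(23))*(1*0) = (44*sqrt(23))*0 = 0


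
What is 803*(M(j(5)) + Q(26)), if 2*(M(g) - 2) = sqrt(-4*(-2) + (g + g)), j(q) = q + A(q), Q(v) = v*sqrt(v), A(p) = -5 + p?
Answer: 1606 + 20878*sqrt(26) + 2409*sqrt(2)/2 ≈ 1.0977e+5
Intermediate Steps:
Q(v) = v**(3/2)
j(q) = -5 + 2*q (j(q) = q + (-5 + q) = -5 + 2*q)
M(g) = 2 + sqrt(8 + 2*g)/2 (M(g) = 2 + sqrt(-4*(-2) + (g + g))/2 = 2 + sqrt(8 + 2*g)/2)
803*(M(j(5)) + Q(26)) = 803*((2 + sqrt(8 + 2*(-5 + 2*5))/2) + 26**(3/2)) = 803*((2 + sqrt(8 + 2*(-5 + 10))/2) + 26*sqrt(26)) = 803*((2 + sqrt(8 + 2*5)/2) + 26*sqrt(26)) = 803*((2 + sqrt(8 + 10)/2) + 26*sqrt(26)) = 803*((2 + sqrt(18)/2) + 26*sqrt(26)) = 803*((2 + (3*sqrt(2))/2) + 26*sqrt(26)) = 803*((2 + 3*sqrt(2)/2) + 26*sqrt(26)) = 803*(2 + 26*sqrt(26) + 3*sqrt(2)/2) = 1606 + 20878*sqrt(26) + 2409*sqrt(2)/2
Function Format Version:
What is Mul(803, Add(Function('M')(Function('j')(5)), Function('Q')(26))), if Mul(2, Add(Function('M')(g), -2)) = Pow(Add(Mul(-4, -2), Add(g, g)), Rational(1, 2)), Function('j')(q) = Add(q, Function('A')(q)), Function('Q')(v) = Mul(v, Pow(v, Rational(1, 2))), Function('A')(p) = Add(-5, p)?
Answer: Add(1606, Mul(20878, Pow(26, Rational(1, 2))), Mul(Rational(2409, 2), Pow(2, Rational(1, 2)))) ≈ 1.0977e+5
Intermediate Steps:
Function('Q')(v) = Pow(v, Rational(3, 2))
Function('j')(q) = Add(-5, Mul(2, q)) (Function('j')(q) = Add(q, Add(-5, q)) = Add(-5, Mul(2, q)))
Function('M')(g) = Add(2, Mul(Rational(1, 2), Pow(Add(8, Mul(2, g)), Rational(1, 2)))) (Function('M')(g) = Add(2, Mul(Rational(1, 2), Pow(Add(Mul(-4, -2), Add(g, g)), Rational(1, 2)))) = Add(2, Mul(Rational(1, 2), Pow(Add(8, Mul(2, g)), Rational(1, 2)))))
Mul(803, Add(Function('M')(Function('j')(5)), Function('Q')(26))) = Mul(803, Add(Add(2, Mul(Rational(1, 2), Pow(Add(8, Mul(2, Add(-5, Mul(2, 5)))), Rational(1, 2)))), Pow(26, Rational(3, 2)))) = Mul(803, Add(Add(2, Mul(Rational(1, 2), Pow(Add(8, Mul(2, Add(-5, 10))), Rational(1, 2)))), Mul(26, Pow(26, Rational(1, 2))))) = Mul(803, Add(Add(2, Mul(Rational(1, 2), Pow(Add(8, Mul(2, 5)), Rational(1, 2)))), Mul(26, Pow(26, Rational(1, 2))))) = Mul(803, Add(Add(2, Mul(Rational(1, 2), Pow(Add(8, 10), Rational(1, 2)))), Mul(26, Pow(26, Rational(1, 2))))) = Mul(803, Add(Add(2, Mul(Rational(1, 2), Pow(18, Rational(1, 2)))), Mul(26, Pow(26, Rational(1, 2))))) = Mul(803, Add(Add(2, Mul(Rational(1, 2), Mul(3, Pow(2, Rational(1, 2))))), Mul(26, Pow(26, Rational(1, 2))))) = Mul(803, Add(Add(2, Mul(Rational(3, 2), Pow(2, Rational(1, 2)))), Mul(26, Pow(26, Rational(1, 2))))) = Mul(803, Add(2, Mul(26, Pow(26, Rational(1, 2))), Mul(Rational(3, 2), Pow(2, Rational(1, 2))))) = Add(1606, Mul(20878, Pow(26, Rational(1, 2))), Mul(Rational(2409, 2), Pow(2, Rational(1, 2))))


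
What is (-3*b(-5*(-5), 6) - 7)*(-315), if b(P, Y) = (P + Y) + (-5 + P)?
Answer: 50400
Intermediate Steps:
b(P, Y) = -5 + Y + 2*P
(-3*b(-5*(-5), 6) - 7)*(-315) = (-3*(-5 + 6 + 2*(-5*(-5))) - 7)*(-315) = (-3*(-5 + 6 + 2*25) - 7)*(-315) = (-3*(-5 + 6 + 50) - 7)*(-315) = (-3*51 - 7)*(-315) = (-153 - 7)*(-315) = -160*(-315) = 50400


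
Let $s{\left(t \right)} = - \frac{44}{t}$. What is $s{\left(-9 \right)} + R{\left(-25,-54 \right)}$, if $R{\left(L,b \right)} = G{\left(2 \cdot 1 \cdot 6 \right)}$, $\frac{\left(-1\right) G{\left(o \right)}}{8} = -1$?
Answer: $\frac{116}{9} \approx 12.889$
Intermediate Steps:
$G{\left(o \right)} = 8$ ($G{\left(o \right)} = \left(-8\right) \left(-1\right) = 8$)
$R{\left(L,b \right)} = 8$
$s{\left(-9 \right)} + R{\left(-25,-54 \right)} = - \frac{44}{-9} + 8 = \left(-44\right) \left(- \frac{1}{9}\right) + 8 = \frac{44}{9} + 8 = \frac{116}{9}$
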